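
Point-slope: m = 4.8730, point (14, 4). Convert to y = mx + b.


y - 4 = 4.8730(x - 14)
y = 4.8730x + 4 - 4.8730*14
y = 4.8730x - 64.2220

y = 4.8730x - 64.2220


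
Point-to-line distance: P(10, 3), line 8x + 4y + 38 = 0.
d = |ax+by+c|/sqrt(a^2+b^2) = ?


|8*10 + 4*3 + 38| = |130| = 130
sqrt(64 + 16) = sqrt(80) = 8.9443
d = 130/sqrt(80) = 14.5344

14.5344


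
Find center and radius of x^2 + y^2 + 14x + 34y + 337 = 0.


h = -D/2 = -14/2 = -7
k = -E/2 = -34/2 = -17
r^2 = h^2 + k^2 - F = 49 + 289 - 337 = 1
r = 1

Center (-7, -17), radius = 1


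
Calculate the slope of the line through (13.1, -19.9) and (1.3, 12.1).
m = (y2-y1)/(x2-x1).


dy = 12.1 + 19.9 = 32.0
dx = 1.3 - 13.1 = -11.8
m = 32.0/(-11.8) = -2.7119

m = -2.7119


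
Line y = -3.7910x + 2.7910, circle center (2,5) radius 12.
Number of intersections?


Substitute y = -3.7910x + 2.7910: (x-2)^2 + (-3.7910x+2.7910-5)^2 = 144
Expand to Ax^2 + Bx + C = 0, where b-k = -2.209
A = 1+m^2 = 15.371681
B = 2(m(b-k) - h) = 2(-3.7910*(-2.209) - 2) = 12.748638
C = h^2 + (b-k)^2 - r^2 = 4 + 4.879681 - 144 = -135.120319
disc = B^2-4AC = 162.5278 + 8308.1058 = 8470.6336
disc > 0

2 intersection points


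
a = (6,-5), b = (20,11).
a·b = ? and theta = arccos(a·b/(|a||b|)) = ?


a·b = 6*20 - 5*11 = 120 - 55 = 65
|a| = sqrt(36+25) = 7.8102
|b| = sqrt(400+121) = 22.8254
cos(theta) = 65/(sqrt(61)*sqrt(521)) = 65/sqrt(31781) = 0.364611
theta = arccos(65/sqrt(31781)) = 68.6164 degrees

a·b = 65, theta = 68.6164 deg


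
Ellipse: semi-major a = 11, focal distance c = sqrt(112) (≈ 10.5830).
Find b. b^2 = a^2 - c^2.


b^2 = 11^2 - (sqrt(112))^2 = 121 - 112 = 9
b = sqrt(9) = 3

b = 3


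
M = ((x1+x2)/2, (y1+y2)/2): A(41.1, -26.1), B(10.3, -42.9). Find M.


Mx = (41.1 + 10.3)/2 = 51.4/2 = 25.7000
My = (-26.1 - 42.9)/2 = -69.0/2 = -34.5000

(25.7000, -34.5000)


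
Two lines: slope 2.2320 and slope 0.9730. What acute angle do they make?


m1-m2 = 1.259
1+m1*m2 = 3.171736
tan(theta) = |1.259/3.171736| = 0.396944
theta = arctan(|1.259/3.171736|) = 21.6503 degrees (acute angle)

21.6503 degrees


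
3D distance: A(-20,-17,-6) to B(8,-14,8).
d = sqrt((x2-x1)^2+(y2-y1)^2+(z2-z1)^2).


dx=28, dy=3, dz=14
d = sqrt(784+9+196) = sqrt(989) = 31.4484

31.4484


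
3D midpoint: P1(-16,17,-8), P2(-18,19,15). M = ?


Mx = (-16- 18)/2 = -17.0000
My = (17+19)/2 = 18.0000
Mz = (-8+15)/2 = 3.5000

M = (-17.0000, 18.0000, 3.5000)


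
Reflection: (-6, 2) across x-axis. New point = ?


Reflection rule for x-axis: (x, -y)
(-6, 2) -> (-6, -2)

(-6, -2)


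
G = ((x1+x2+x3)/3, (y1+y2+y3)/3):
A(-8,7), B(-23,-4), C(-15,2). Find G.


Gx = (-8- 23- 15)/3 = -46/3 = -15.3333
Gy = (7- 4+2)/3 = 5/3 = 1.6667

G = (-15.3333, 1.6667)


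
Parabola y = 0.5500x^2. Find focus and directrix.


a = 0.5500
1/(4a) = 0.4545
Focus = (0, 0.4545)
Directrix: y = -0.4545

Focus = (0, 0.4545), Directrix: y = -0.4545


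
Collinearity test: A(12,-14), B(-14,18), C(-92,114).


12*(18-114) - 14*(114+ 14) - 92*(-14-18)
= -1152 - 1792 + 2944 = 0

Yes, collinear (determinant = 0)


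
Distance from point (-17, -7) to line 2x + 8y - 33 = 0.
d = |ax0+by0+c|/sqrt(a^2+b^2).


|2*(-17) + 8*(-7) - 33| = |-123| = 123
sqrt(4 + 64) = sqrt(68) = 8.2462
d = 123/sqrt(68) = 14.9159

14.9159


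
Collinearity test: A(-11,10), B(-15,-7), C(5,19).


-11*(-7-19) - 15*(19-10) + 5*(10+ 7)
= 286 - 135 + 85 = 236

No, not collinear (determinant = 236)


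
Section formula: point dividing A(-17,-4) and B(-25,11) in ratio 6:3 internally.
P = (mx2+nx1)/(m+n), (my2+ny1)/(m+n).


Px = (6*(-25) + 3*(-17))/9 = -201/9 = -22.3333
Py = (6*11 + 3*(-4))/9 = 54/9 = 6.0000

P = (-22.3333, 6.0000)


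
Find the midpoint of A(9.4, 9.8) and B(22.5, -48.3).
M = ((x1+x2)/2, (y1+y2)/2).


Mx = (9.4 + 22.5)/2 = 31.9/2 = 15.9500
My = (9.8 - 48.3)/2 = -38.5/2 = -19.2500

(15.9500, -19.2500)


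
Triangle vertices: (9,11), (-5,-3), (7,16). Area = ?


9*(-3-16) = -171
-5*(16-11) = -25
7*(11+ 3) = 98
sum = -98
Area = |-98|/2 = 49.0000

49.0000 sq units


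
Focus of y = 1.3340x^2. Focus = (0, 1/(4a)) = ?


a = 1.3340
4a = 5.3360
focus = (0, 1/5.3360) = (0, 0.1874)

Focus = (0, 0.1874)


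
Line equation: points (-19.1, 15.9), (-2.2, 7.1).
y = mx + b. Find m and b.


m = (-8.8)/(16.9) = -0.5207
b = y1 - m*x1 = 15.9 - (-8.8*(-19.1))/(16.9) = 15.9 - 9.9456 = 5.9544

y = -0.5207x + 5.9544


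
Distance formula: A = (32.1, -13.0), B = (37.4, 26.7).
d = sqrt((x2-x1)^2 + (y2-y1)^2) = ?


dx = 37.4 - 32.1 = 5.3
dy = 26.7 + 13.0 = 39.7
d = sqrt(28.09 + 1576.09) = sqrt(1604.18) = 40.0522

40.0522


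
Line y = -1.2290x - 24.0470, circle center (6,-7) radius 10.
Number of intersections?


Substitute y = -1.2290x - 24.0470: (x-6)^2 + (-1.2290x- 24.0470+ 7)^2 = 100
Expand to Ax^2 + Bx + C = 0, where b-k = -17.047
A = 1+m^2 = 2.510441
B = 2(m(b-k) - h) = 2(-1.2290*(-17.047) - 6) = 29.901526
C = h^2 + (b-k)^2 - r^2 = 36 + 290.600209 - 100 = 226.600209
disc = B^2-4AC = 894.1013 - 2275.4658 = -1381.3645
disc < 0

0 intersection points


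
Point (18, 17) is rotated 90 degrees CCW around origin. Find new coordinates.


cos(90) = 0, sin(90) = 1
x' = 18*0 - 17*1 = -17
y' = 18*1 + 17*0 = 18

(-17, 18)


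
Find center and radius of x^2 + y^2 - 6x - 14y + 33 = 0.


h = -D/2 = 6/2 = 3
k = -E/2 = 14/2 = 7
r^2 = h^2 + k^2 - F = 9 + 49 - 33 = 25
r = 5

Center (3, 7), radius = 5


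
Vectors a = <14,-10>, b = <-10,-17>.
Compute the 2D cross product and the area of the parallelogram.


cross = 14*(-17) + 10*(-10) = -238 - 100 = -338
Parallelogram area = |-338| = 338

cross = -338, parallelogram area = 338


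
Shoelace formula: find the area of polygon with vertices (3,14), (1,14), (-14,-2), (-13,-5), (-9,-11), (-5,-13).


sum(xi*y_{i+1}) = 3*14 + 1*(-2) - 14*(-5) - 13*(-11) - 9*(-13) - 5*14 = 300
sum(yi*x_{i+1}) = 14*1 + 14*(-14) - 2*(-13) - 5*(-9) - 11*(-5) - 13*3 = -95
Area = |300 + 95|/2 = 395/2 = 197.5000

197.5000 sq units


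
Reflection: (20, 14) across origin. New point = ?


Reflection rule for origin: (-x, -y)
(20, 14) -> (-20, -14)

(-20, -14)


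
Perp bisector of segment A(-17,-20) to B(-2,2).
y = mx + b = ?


Midpoint = (-9.5, -9)
Slope of AB = dy/dx = 22/15 = 1.4667
Perp slope = -dx/dy = -15/22 = -0.6818
b = My - (perp slope)*Mx = -9 + (15*(-9.5))/22 = -9 - 6.4773 = -15.4773

y = -0.6818x - 15.4773


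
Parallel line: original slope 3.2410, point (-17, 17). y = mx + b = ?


Parallel lines have equal slopes.
m2 = 3.2410
b2 = 17 - 3.2410*(-17) = 72.0970

y = 3.2410x + 72.0970


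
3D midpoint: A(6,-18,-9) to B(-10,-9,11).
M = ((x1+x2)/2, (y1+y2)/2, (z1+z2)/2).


Mx = (6- 10)/2 = -2.0000
My = (-18- 9)/2 = -13.5000
Mz = (-9+11)/2 = 1.0000

M = (-2.0000, -13.5000, 1.0000)


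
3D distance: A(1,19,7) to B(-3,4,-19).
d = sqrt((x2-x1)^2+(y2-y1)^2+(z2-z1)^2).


dx=-4, dy=-15, dz=-26
d = sqrt(16+225+676) = sqrt(917) = 30.2820

30.2820


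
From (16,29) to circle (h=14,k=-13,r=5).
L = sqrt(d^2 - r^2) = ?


d = sqrt((16-14)^2 + (29+ 13)^2) = sqrt(4+1764) = 42.0476
L = sqrt(1768.0000 - 25) = sqrt(1743.0000) = 41.7493

41.7493


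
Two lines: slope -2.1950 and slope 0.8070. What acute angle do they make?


m1-m2 = -3.002
1+m1*m2 = -0.771365
tan(theta) = |-3.002/(-0.771365)| = 3.891802
theta = arctan(|-3.002/(-0.771365)|) = 75.5896 degrees (acute angle)

75.5896 degrees


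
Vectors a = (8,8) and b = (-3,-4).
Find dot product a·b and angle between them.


a·b = 8*(-3) + 8*(-4) = -24 - 32 = -56
|a| = sqrt(64+64) = 11.3137
|b| = sqrt(9+16) = 5.0000
cos(theta) = -56/(sqrt(128)*sqrt(25)) = -56/sqrt(3200) = -0.989949
theta = arccos(-56/sqrt(3200)) = 171.8699 degrees

a·b = -56, theta = 171.8699 deg


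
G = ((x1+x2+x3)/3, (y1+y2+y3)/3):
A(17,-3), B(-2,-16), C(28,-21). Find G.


Gx = (17- 2+28)/3 = 43/3 = 14.3333
Gy = (-3- 16- 21)/3 = -40/3 = -13.3333

G = (14.3333, -13.3333)


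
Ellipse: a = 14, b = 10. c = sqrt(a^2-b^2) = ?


c^2 = 14^2 - 10^2 = 196 - 100 = 96
c = sqrt(96) = 9.7980

c = 9.7980


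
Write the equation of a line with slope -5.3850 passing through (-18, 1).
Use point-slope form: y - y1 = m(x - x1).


y - 1 = -5.3850(x + 18)
y = -5.3850x + 1 + 5.3850*(-18)
y = -5.3850x - 95.9300

y = -5.3850x - 95.9300


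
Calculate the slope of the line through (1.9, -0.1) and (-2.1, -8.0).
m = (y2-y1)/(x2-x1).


dy = -8.0 + 0.1 = -7.9
dx = -2.1 - 1.9 = -4.0
m = -7.9/(-4.0) = 1.9750

m = 1.9750


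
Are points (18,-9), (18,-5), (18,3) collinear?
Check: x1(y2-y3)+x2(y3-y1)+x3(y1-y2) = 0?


18*(-5-3) + 18*(3+ 9) + 18*(-9+ 5)
= -144 + 216 - 72 = 0

Yes, collinear (determinant = 0)


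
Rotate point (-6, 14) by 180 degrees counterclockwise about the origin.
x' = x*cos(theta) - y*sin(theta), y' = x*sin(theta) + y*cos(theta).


cos(180) = -1, sin(180) = 0
x' = -6*(-1) - 14*0 = 6
y' = -6*0 + 14*(-1) = -14

(6, -14)


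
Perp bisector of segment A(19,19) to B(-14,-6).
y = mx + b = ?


Midpoint = (2.5, 6.5)
Slope of AB = dy/dx = -25/(-33) = 0.7576
Perp slope = -dx/dy = -33/25 = -1.3200
b = My - (perp slope)*Mx = 6.5 + (-33*2.5)/(-25) = 6.5 + 3.3000 = 9.8000

y = -1.3200x + 9.8000


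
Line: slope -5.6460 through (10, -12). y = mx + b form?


y + 12 = -5.6460(x - 10)
y = -5.6460x - 12 + 5.6460*10
y = -5.6460x + 44.4600

y = -5.6460x + 44.4600


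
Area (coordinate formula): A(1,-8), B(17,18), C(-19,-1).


1*(18+ 1) = 19
17*(-1+ 8) = 119
-19*(-8-18) = 494
sum = 632
Area = |632|/2 = 316.0000

316.0000 sq units


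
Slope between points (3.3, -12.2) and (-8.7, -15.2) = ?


dy = -15.2 + 12.2 = -3.0
dx = -8.7 - 3.3 = -12.0
m = -3.0/(-12.0) = 0.2500

m = 0.2500


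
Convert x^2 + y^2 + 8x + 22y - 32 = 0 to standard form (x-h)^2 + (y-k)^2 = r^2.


h = -D/2 = -8/2 = -4
k = -E/2 = -22/2 = -11
r^2 = h^2 + k^2 - F = 16 + 121 + 32 = 169
r = 13

Center (-4, -11), radius = 13


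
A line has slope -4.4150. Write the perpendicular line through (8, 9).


Perpendicular slope = -1/m1 = -1/(-4.4150) = 0.2265
b2 = y0 - m2*x0 = 9 + 8/(-4.4150) = 9 - 1.8120 = 7.1880

y = 0.2265x + 7.1880


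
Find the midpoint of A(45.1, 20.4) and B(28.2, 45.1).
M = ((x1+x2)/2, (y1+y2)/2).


Mx = (45.1 + 28.2)/2 = 73.3/2 = 36.6500
My = (20.4 + 45.1)/2 = 65.5/2 = 32.7500

(36.6500, 32.7500)


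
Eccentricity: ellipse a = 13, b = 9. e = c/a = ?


c = sqrt(169-81) = sqrt(88) = 9.3808
e = c/a = sqrt(88)/13 = 0.7216

e = 0.7216


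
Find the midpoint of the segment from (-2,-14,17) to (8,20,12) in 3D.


Mx = (-2+8)/2 = 3.0000
My = (-14+20)/2 = 3.0000
Mz = (17+12)/2 = 14.5000

M = (3.0000, 3.0000, 14.5000)


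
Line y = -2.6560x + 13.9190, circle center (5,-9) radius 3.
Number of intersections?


Substitute y = -2.6560x + 13.9190: (x-5)^2 + (-2.6560x+13.9190+ 9)^2 = 9
Expand to Ax^2 + Bx + C = 0, where b-k = 22.919
A = 1+m^2 = 8.054336
B = 2(m(b-k) - h) = 2(-2.6560*22.919 - 5) = -131.745728
C = h^2 + (b-k)^2 - r^2 = 25 + 525.280561 - 9 = 541.280561
disc = B^2-4AC = 17356.9368 - 17438.6220 = -81.6852
disc < 0

0 intersection points


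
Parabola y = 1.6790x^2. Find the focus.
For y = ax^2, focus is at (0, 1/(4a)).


a = 1.6790
4a = 6.7160
focus = (0, 1/6.7160) = (0, 0.1489)

Focus = (0, 0.1489)


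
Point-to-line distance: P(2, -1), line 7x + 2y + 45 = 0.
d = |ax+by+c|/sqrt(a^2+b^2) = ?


|7*2 + 2*(-1) + 45| = |57| = 57
sqrt(49 + 4) = sqrt(53) = 7.2801
d = 57/sqrt(53) = 7.8296

7.8296


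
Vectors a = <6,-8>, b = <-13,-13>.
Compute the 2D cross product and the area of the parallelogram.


cross = 6*(-13) + 8*(-13) = -78 - 104 = -182
Parallelogram area = |-182| = 182

cross = -182, parallelogram area = 182


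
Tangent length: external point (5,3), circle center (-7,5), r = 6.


d = sqrt((5+ 7)^2 + (3-5)^2) = sqrt(144+4) = 12.1655
L = sqrt(148.0000 - 36) = sqrt(112.0000) = 10.5830

10.5830


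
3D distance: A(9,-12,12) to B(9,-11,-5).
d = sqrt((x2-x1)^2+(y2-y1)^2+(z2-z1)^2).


dx=0, dy=1, dz=-17
d = sqrt(0+1+289) = sqrt(290) = 17.0294

17.0294


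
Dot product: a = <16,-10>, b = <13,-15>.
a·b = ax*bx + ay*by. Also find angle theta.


a·b = 16*13 - 10*(-15) = 208 + 150 = 358
|a| = sqrt(256+100) = 18.8680
|b| = sqrt(169+225) = 19.8494
cos(theta) = 358/(sqrt(356)*sqrt(394)) = 358/sqrt(140264) = 0.955894
theta = arccos(358/sqrt(140264)) = 17.0802 degrees

a·b = 358, theta = 17.0802 deg


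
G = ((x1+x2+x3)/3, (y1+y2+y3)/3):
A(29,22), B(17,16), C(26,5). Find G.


Gx = (29+17+26)/3 = 72/3 = 24.0000
Gy = (22+16+5)/3 = 43/3 = 14.3333

G = (24.0000, 14.3333)


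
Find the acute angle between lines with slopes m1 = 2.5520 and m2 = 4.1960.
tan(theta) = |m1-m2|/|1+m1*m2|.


m1-m2 = -1.644
1+m1*m2 = 11.708192
tan(theta) = |-1.644/11.708192| = 0.140415
theta = arctan(|-1.644/11.708192|) = 7.9929 degrees (acute angle)

7.9929 degrees


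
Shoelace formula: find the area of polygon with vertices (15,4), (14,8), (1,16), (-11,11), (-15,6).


sum(xi*y_{i+1}) = 15*8 + 14*16 + 1*11 - 11*6 - 15*4 = 229
sum(yi*x_{i+1}) = 4*14 + 8*1 + 16*(-11) + 11*(-15) + 6*15 = -187
Area = |229 + 187|/2 = 416/2 = 208.0000

208.0000 sq units


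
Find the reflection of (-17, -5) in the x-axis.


Reflection rule for x-axis: (x, -y)
(-17, -5) -> (-17, 5)

(-17, 5)


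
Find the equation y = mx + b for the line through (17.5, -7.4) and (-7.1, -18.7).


m = (-11.3)/(-24.6) = 0.4593
b = y1 - m*x1 = -7.4 - (-11.3*17.5)/(-24.6) = -7.4 - 8.0386 = -15.4386

y = 0.4593x - 15.4386


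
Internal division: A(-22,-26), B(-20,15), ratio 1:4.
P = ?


Px = (1*(-20) + 4*(-22))/5 = -108/5 = -21.6000
Py = (1*15 + 4*(-26))/5 = -89/5 = -17.8000

P = (-21.6000, -17.8000)


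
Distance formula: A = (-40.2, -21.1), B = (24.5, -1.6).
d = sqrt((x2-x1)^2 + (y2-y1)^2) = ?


dx = 24.5 + 40.2 = 64.7
dy = -1.6 + 21.1 = 19.5
d = sqrt(4186.09 + 380.25) = sqrt(4566.34) = 67.5747

67.5747


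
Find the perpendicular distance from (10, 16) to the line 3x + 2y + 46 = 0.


|3*10 + 2*16 + 46| = |108| = 108
sqrt(9 + 4) = sqrt(13) = 3.6056
d = 108/sqrt(13) = 29.9538

29.9538


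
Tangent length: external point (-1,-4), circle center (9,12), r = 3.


d = sqrt((-1-9)^2 + (-4-12)^2) = sqrt(100+256) = 18.8680
L = sqrt(356.0000 - 9) = sqrt(347.0000) = 18.6279

18.6279


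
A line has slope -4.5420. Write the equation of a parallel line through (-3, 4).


Parallel lines have equal slopes.
m2 = -4.5420
b2 = 4 + 4.5420*(-3) = -9.6260

y = -4.5420x - 9.6260


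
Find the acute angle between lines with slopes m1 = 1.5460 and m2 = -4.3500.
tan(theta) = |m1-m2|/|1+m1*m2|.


m1-m2 = 5.896
1+m1*m2 = -5.7251
tan(theta) = |5.896/(-5.7251)| = 1.029851
theta = arctan(|5.896/(-5.7251)|) = 45.8425 degrees (acute angle)

45.8425 degrees


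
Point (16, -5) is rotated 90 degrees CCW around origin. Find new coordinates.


cos(90) = 0, sin(90) = 1
x' = 16*0 + 5*1 = 5
y' = 16*1 - 5*0 = 16

(5, 16)


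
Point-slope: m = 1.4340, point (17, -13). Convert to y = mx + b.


y + 13 = 1.4340(x - 17)
y = 1.4340x - 13 - 1.4340*17
y = 1.4340x - 37.3780

y = 1.4340x - 37.3780


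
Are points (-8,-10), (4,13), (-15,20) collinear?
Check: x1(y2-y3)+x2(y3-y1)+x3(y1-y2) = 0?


-8*(13-20) + 4*(20+ 10) - 15*(-10-13)
= 56 + 120 + 345 = 521

No, not collinear (determinant = 521)


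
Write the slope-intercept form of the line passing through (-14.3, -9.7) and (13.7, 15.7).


m = (25.4)/(28.0) = 0.9071
b = y1 - m*x1 = -9.7 - (25.4*(-14.3))/(28.0) = -9.7 + 12.9721 = 3.2721

y = 0.9071x + 3.2721


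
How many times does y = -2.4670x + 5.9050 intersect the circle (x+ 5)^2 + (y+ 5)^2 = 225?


Substitute y = -2.4670x + 5.9050: (x+ 5)^2 + (-2.4670x+5.9050+ 5)^2 = 225
Expand to Ax^2 + Bx + C = 0, where b-k = 10.905
A = 1+m^2 = 7.086089
B = 2(m(b-k) - h) = 2(-2.4670*10.905 + 5) = -43.80527
C = h^2 + (b-k)^2 - r^2 = 25 + 118.919025 - 225 = -81.080975
disc = B^2-4AC = 1918.9017 + 2298.1880 = 4217.0897
disc > 0

2 intersection points


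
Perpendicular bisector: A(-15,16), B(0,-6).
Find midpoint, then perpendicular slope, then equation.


Midpoint = (-7.5, 5)
Slope of AB = dy/dx = -22/15 = -1.4667
Perp slope = -dx/dy = 15/22 = 0.6818
b = My - (perp slope)*Mx = 5 + (15*(-7.5))/(-22) = 5 + 5.1136 = 10.1136

y = 0.6818x + 10.1136


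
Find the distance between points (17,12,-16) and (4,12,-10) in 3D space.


dx=-13, dy=0, dz=6
d = sqrt(169+0+36) = sqrt(205) = 14.3178

14.3178


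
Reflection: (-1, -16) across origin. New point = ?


Reflection rule for origin: (-x, -y)
(-1, -16) -> (1, 16)

(1, 16)


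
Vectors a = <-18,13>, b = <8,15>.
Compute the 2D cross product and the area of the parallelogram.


cross = -18*15 - 13*8 = -270 - 104 = -374
Parallelogram area = |-374| = 374

cross = -374, parallelogram area = 374


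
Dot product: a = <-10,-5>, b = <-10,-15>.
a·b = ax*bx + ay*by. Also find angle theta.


a·b = -10*(-10) - 5*(-15) = 100 + 75 = 175
|a| = sqrt(100+25) = 11.1803
|b| = sqrt(100+225) = 18.0278
cos(theta) = 175/(sqrt(125)*sqrt(325)) = 175/sqrt(40625) = 0.868243
theta = arccos(175/sqrt(40625)) = 29.7449 degrees

a·b = 175, theta = 29.7449 deg


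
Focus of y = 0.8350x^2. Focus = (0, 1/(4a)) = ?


a = 0.8350
4a = 3.3400
focus = (0, 1/3.3400) = (0, 0.2994)

Focus = (0, 0.2994)


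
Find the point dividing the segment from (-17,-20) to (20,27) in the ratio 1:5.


Px = (1*20 + 5*(-17))/6 = -65/6 = -10.8333
Py = (1*27 + 5*(-20))/6 = -73/6 = -12.1667

P = (-10.8333, -12.1667)


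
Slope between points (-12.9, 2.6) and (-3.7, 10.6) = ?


dy = 10.6 - 2.6 = 8.0
dx = -3.7 + 12.9 = 9.2
m = 8.0/9.2 = 0.8696

m = 0.8696


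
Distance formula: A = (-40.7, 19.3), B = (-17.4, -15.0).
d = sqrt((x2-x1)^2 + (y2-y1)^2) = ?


dx = -17.4 + 40.7 = 23.3
dy = -15.0 - 19.3 = -34.3
d = sqrt(542.89 + 1176.49) = sqrt(1719.38) = 41.4654

41.4654


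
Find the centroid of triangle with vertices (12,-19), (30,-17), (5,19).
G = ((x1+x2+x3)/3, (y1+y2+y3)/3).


Gx = (12+30+5)/3 = 47/3 = 15.6667
Gy = (-19- 17+19)/3 = -17/3 = -5.6667

G = (15.6667, -5.6667)


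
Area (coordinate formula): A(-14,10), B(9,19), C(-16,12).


-14*(19-12) = -98
9*(12-10) = 18
-16*(10-19) = 144
sum = 64
Area = |64|/2 = 32.0000

32.0000 sq units


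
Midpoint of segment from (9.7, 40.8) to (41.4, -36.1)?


Mx = (9.7 + 41.4)/2 = 51.1/2 = 25.5500
My = (40.8 - 36.1)/2 = 4.7/2 = 2.3500

(25.5500, 2.3500)


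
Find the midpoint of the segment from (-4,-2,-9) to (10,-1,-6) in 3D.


Mx = (-4+10)/2 = 3.0000
My = (-2- 1)/2 = -1.5000
Mz = (-9- 6)/2 = -7.5000

M = (3.0000, -1.5000, -7.5000)


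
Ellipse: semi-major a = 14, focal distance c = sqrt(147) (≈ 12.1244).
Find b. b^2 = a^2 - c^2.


b^2 = 14^2 - (sqrt(147))^2 = 196 - 147 = 49
b = sqrt(49) = 7

b = 7


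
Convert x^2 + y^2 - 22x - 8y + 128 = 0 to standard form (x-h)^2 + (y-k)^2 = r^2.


h = -D/2 = 22/2 = 11
k = -E/2 = 8/2 = 4
r^2 = h^2 + k^2 - F = 121 + 16 - 128 = 9
r = 3

Center (11, 4), radius = 3


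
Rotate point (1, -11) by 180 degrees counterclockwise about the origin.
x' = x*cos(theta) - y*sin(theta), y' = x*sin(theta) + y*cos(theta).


cos(180) = -1, sin(180) = 0
x' = 1*(-1) + 11*0 = -1
y' = 1*0 - 11*(-1) = 11

(-1, 11)


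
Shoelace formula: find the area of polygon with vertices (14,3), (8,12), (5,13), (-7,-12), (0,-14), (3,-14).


sum(xi*y_{i+1}) = 14*12 + 8*13 + 5*(-12) - 7*(-14) + 0*(-14) + 3*3 = 319
sum(yi*x_{i+1}) = 3*8 + 12*5 + 13*(-7) - 12*0 - 14*3 - 14*14 = -245
Area = |319 + 245|/2 = 564/2 = 282.0000

282.0000 sq units


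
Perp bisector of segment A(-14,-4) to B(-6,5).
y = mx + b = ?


Midpoint = (-10, 0.5)
Slope of AB = dy/dx = 9/8 = 1.1250
Perp slope = -dx/dy = -8/9 = -0.8889
b = My - (perp slope)*Mx = 0.5 + (8*(-10))/9 = 0.5 - 8.8889 = -8.3889

y = -0.8889x - 8.3889


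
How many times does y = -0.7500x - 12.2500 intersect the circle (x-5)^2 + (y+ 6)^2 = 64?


Substitute y = -0.7500x - 12.2500: (x-5)^2 + (-0.7500x- 12.2500+ 6)^2 = 64
Expand to Ax^2 + Bx + C = 0, where b-k = -6.25
A = 1+m^2 = 1.5625
B = 2(m(b-k) - h) = 2(-0.7500*(-6.25) - 5) = -0.625
C = h^2 + (b-k)^2 - r^2 = 25 + 39.0625 - 64 = 0.0625
disc = B^2-4AC = 0.3906 - 0.3906 = 0
disc = 0

1 intersection point (tangent)


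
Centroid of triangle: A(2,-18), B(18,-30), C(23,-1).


Gx = (2+18+23)/3 = 43/3 = 14.3333
Gy = (-18- 30- 1)/3 = -49/3 = -16.3333

G = (14.3333, -16.3333)


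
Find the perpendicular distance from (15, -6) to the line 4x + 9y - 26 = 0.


|4*15 + 9*(-6) - 26| = |-20| = 20
sqrt(16 + 81) = sqrt(97) = 9.8489
d = 20/sqrt(97) = 2.0307

2.0307


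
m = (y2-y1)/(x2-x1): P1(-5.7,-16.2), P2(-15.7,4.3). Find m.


dy = 4.3 + 16.2 = 20.5
dx = -15.7 + 5.7 = -10.0
m = 20.5/(-10.0) = -2.0500

m = -2.0500


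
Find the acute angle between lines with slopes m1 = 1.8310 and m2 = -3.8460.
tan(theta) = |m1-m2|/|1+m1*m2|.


m1-m2 = 5.677
1+m1*m2 = -6.042026
tan(theta) = |5.677/(-6.042026)| = 0.939585
theta = arctan(|5.677/(-6.042026)|) = 43.2159 degrees (acute angle)

43.2159 degrees


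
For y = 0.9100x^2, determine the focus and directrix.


a = 0.9100
1/(4a) = 0.2747
Focus = (0, 0.2747)
Directrix: y = -0.2747

Focus = (0, 0.2747), Directrix: y = -0.2747


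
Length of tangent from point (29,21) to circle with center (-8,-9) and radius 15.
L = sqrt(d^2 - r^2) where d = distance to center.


d = sqrt((29+ 8)^2 + (21+ 9)^2) = sqrt(1369+900) = 47.6340
L = sqrt(2269.0000 - 225) = sqrt(2044.0000) = 45.2106

45.2106


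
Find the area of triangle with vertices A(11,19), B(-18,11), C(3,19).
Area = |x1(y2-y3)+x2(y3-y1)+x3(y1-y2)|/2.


11*(11-19) = -88
-18*(19-19) = 0
3*(19-11) = 24
sum = -64
Area = |-64|/2 = 32.0000

32.0000 sq units


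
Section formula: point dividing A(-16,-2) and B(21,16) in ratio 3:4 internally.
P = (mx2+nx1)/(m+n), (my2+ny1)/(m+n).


Px = (3*21 + 4*(-16))/7 = -1/7 = -0.1429
Py = (3*16 + 4*(-2))/7 = 40/7 = 5.7143

P = (-0.1429, 5.7143)


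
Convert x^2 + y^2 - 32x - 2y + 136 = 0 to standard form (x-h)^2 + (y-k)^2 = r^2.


h = -D/2 = 32/2 = 16
k = -E/2 = 2/2 = 1
r^2 = h^2 + k^2 - F = 256 + 1 - 136 = 121
r = 11

Center (16, 1), radius = 11


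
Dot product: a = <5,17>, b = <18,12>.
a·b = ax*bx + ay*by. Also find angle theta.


a·b = 5*18 + 17*12 = 90 + 204 = 294
|a| = sqrt(25+289) = 17.7200
|b| = sqrt(324+144) = 21.6333
cos(theta) = 294/(sqrt(314)*sqrt(468)) = 294/sqrt(146952) = 0.766937
theta = arccos(294/sqrt(146952)) = 39.9204 degrees

a·b = 294, theta = 39.9204 deg


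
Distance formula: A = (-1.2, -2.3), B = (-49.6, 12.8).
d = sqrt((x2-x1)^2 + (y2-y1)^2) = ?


dx = -49.6 + 1.2 = -48.4
dy = 12.8 + 2.3 = 15.1
d = sqrt(2342.56 + 228.01) = sqrt(2570.57) = 50.7008

50.7008


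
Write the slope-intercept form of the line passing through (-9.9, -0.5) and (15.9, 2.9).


m = (3.4)/(25.8) = 0.1318
b = y1 - m*x1 = -0.5 - (3.4*(-9.9))/(25.8) = -0.5 + 1.3047 = 0.8047

y = 0.1318x + 0.8047


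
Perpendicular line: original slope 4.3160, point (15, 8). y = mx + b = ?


Perpendicular slope = -1/m1 = -1/4.3160 = -0.2317
b2 = y0 - m2*x0 = 8 + 15/4.3160 = 8 + 3.4754 = 11.4754

y = -0.2317x + 11.4754


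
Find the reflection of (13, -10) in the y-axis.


Reflection rule for y-axis: (-x, y)
(13, -10) -> (-13, -10)

(-13, -10)


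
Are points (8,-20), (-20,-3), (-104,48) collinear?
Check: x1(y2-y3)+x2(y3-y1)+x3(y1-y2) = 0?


8*(-3-48) - 20*(48+ 20) - 104*(-20+ 3)
= -408 - 1360 + 1768 = 0

Yes, collinear (determinant = 0)


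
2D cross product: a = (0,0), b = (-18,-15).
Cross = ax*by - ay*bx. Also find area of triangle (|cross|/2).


cross = 0*(-15) - 0*(-18) = 0 - 0 = 0
Triangle area = |0|/2 = 0/2 = 0

cross = 0, triangle area = 0


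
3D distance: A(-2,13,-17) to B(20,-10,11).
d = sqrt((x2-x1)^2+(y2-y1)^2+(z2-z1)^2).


dx=22, dy=-23, dz=28
d = sqrt(484+529+784) = sqrt(1797) = 42.3910

42.3910


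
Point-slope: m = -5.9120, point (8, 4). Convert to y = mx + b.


y - 4 = -5.9120(x - 8)
y = -5.9120x + 4 + 5.9120*8
y = -5.9120x + 51.2960

y = -5.9120x + 51.2960


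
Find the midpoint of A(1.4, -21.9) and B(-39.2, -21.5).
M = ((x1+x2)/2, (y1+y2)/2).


Mx = (1.4 - 39.2)/2 = -37.8/2 = -18.9000
My = (-21.9 - 21.5)/2 = -43.4/2 = -21.7000

(-18.9000, -21.7000)


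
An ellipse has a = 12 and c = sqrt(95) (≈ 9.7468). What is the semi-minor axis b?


b^2 = 12^2 - (sqrt(95))^2 = 144 - 95 = 49
b = sqrt(49) = 7

b = 7


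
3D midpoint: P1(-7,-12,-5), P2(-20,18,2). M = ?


Mx = (-7- 20)/2 = -13.5000
My = (-12+18)/2 = 3.0000
Mz = (-5+2)/2 = -1.5000

M = (-13.5000, 3.0000, -1.5000)


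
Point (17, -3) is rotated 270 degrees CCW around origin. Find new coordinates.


cos(270) = 0, sin(270) = -1
x' = 17*0 + 3*(-1) = -3
y' = 17*(-1) - 3*0 = -17

(-3, -17)


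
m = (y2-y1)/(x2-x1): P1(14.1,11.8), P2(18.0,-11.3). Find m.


dy = -11.3 - 11.8 = -23.1
dx = 18.0 - 14.1 = 3.9
m = -23.1/3.9 = -5.9231

m = -5.9231


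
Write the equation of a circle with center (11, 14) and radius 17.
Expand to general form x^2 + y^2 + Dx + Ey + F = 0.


(x-11)^2 + (y-14)^2 = 17^2
D = -2h = -22, E = -2k = -28
F = h^2+k^2-r^2 = 121+196-289 = 28

x^2 + y^2 - 22x - 28y + 28 = 0


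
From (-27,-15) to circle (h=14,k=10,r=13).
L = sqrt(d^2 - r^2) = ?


d = sqrt((-27-14)^2 + (-15-10)^2) = sqrt(1681+625) = 48.0208
L = sqrt(2306.0000 - 169) = sqrt(2137.0000) = 46.2277

46.2277


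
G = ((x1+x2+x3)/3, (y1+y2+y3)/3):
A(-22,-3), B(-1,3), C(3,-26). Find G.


Gx = (-22- 1+3)/3 = -20/3 = -6.6667
Gy = (-3+3- 26)/3 = -26/3 = -8.6667

G = (-6.6667, -8.6667)


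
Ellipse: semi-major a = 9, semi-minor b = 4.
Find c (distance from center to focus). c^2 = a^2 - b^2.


c^2 = 9^2 - 4^2 = 81 - 16 = 65
c = sqrt(65) = 8.0623

c = 8.0623


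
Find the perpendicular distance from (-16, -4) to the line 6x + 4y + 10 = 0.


|6*(-16) + 4*(-4) + 10| = |-102| = 102
sqrt(36 + 16) = sqrt(52) = 7.2111
d = 102/sqrt(52) = 14.1449

14.1449


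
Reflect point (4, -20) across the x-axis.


Reflection rule for x-axis: (x, -y)
(4, -20) -> (4, 20)

(4, 20)


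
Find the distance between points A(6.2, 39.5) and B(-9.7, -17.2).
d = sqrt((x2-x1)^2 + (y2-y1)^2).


dx = -9.7 - 6.2 = -15.9
dy = -17.2 - 39.5 = -56.7
d = sqrt(252.81 + 3214.89) = sqrt(3467.7) = 58.8872

58.8872


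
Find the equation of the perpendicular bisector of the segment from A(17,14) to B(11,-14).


Midpoint = (14, 0)
Slope of AB = dy/dx = -28/(-6) = 4.6667
Perp slope = -dx/dy = -6/28 = -0.2143
b = My - (perp slope)*Mx = 0 + (-6*14)/(-28) = 0 + 3.0000 = 3.0000

y = -0.2143x + 3.0000


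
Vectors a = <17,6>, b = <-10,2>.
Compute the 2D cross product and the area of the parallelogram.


cross = 17*2 - 6*(-10) = 34 + 60 = 94
Parallelogram area = |94| = 94

cross = 94, parallelogram area = 94


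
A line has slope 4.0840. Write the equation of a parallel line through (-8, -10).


Parallel lines have equal slopes.
m2 = 4.0840
b2 = -10 - 4.0840*(-8) = 22.6720

y = 4.0840x + 22.6720


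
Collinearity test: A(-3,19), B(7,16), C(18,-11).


-3*(16+ 11) + 7*(-11-19) + 18*(19-16)
= -81 - 210 + 54 = -237

No, not collinear (determinant = -237)


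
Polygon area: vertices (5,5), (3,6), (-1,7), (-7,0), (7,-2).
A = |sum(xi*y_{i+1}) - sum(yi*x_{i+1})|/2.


sum(xi*y_{i+1}) = 5*6 + 3*7 - 1*0 - 7*(-2) + 7*5 = 100
sum(yi*x_{i+1}) = 5*3 + 6*(-1) + 7*(-7) + 0*7 - 2*5 = -50
Area = |100 + 50|/2 = 150/2 = 75.0000

75.0000 sq units


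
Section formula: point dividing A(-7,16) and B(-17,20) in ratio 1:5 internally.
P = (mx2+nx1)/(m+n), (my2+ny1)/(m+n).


Px = (1*(-17) + 5*(-7))/6 = -52/6 = -8.6667
Py = (1*20 + 5*16)/6 = 100/6 = 16.6667

P = (-8.6667, 16.6667)


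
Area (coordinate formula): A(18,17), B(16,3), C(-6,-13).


18*(3+ 13) = 288
16*(-13-17) = -480
-6*(17-3) = -84
sum = -276
Area = |-276|/2 = 138.0000

138.0000 sq units


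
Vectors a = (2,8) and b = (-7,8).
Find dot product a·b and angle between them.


a·b = 2*(-7) + 8*8 = -14 + 64 = 50
|a| = sqrt(4+64) = 8.2462
|b| = sqrt(49+64) = 10.6301
cos(theta) = 50/(sqrt(68)*sqrt(113)) = 50/sqrt(7684) = 0.570396
theta = arccos(50/sqrt(7684)) = 55.2222 degrees

a·b = 50, theta = 55.2222 deg


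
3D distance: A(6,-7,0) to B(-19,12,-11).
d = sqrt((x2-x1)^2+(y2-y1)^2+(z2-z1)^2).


dx=-25, dy=19, dz=-11
d = sqrt(625+361+121) = sqrt(1107) = 33.2716

33.2716


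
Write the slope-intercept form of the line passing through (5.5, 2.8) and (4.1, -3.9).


m = (-6.7)/(-1.4) = 4.7857
b = y1 - m*x1 = 2.8 - (-6.7*5.5)/(-1.4) = 2.8 - 26.3214 = -23.5214

y = 4.7857x - 23.5214


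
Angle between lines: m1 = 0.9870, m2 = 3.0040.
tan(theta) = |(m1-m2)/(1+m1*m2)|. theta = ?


m1-m2 = -2.017
1+m1*m2 = 3.964948
tan(theta) = |-2.017/3.964948| = 0.508708
theta = arctan(|-2.017/3.964948|) = 26.9628 degrees (acute angle)

26.9628 degrees


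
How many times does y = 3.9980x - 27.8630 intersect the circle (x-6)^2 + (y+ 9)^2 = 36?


Substitute y = 3.9980x - 27.8630: (x-6)^2 + (3.9980x- 27.8630+ 9)^2 = 36
Expand to Ax^2 + Bx + C = 0, where b-k = -18.863
A = 1+m^2 = 16.984004
B = 2(m(b-k) - h) = 2(3.9980*(-18.863) - 6) = -162.828548
C = h^2 + (b-k)^2 - r^2 = 36 + 355.812769 - 36 = 355.812769
disc = B^2-4AC = 26513.1360 - 24172.5020 = 2340.6340
disc > 0

2 intersection points


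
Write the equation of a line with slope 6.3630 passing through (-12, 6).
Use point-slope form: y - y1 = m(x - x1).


y - 6 = 6.3630(x + 12)
y = 6.3630x + 6 - 6.3630*(-12)
y = 6.3630x + 82.3560

y = 6.3630x + 82.3560


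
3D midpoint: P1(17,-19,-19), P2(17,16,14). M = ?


Mx = (17+17)/2 = 17.0000
My = (-19+16)/2 = -1.5000
Mz = (-19+14)/2 = -2.5000

M = (17.0000, -1.5000, -2.5000)


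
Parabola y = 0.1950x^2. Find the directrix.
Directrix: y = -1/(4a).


a = 0.1950
1/(4a) = 1.2821
directrix: y = -1.2821 = -1.2821

y = -1.2821


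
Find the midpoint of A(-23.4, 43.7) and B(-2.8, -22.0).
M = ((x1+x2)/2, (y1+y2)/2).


Mx = (-23.4 - 2.8)/2 = -26.2/2 = -13.1000
My = (43.7 - 22.0)/2 = 21.7/2 = 10.8500

(-13.1000, 10.8500)


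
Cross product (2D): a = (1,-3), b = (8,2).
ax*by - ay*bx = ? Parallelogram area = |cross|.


cross = 1*2 + 3*8 = 2 + 24 = 26
Parallelogram area = |26| = 26

cross = 26, parallelogram area = 26


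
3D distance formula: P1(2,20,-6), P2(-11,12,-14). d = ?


dx=-13, dy=-8, dz=-8
d = sqrt(169+64+64) = sqrt(297) = 17.2337

17.2337


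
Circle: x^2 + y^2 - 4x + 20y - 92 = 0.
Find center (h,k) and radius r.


h = -D/2 = 4/2 = 2
k = -E/2 = -20/2 = -10
r^2 = h^2 + k^2 - F = 4 + 100 + 92 = 196
r = 14

Center (2, -10), radius = 14


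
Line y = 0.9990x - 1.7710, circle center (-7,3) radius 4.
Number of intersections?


Substitute y = 0.9990x - 1.7710: (x+ 7)^2 + (0.9990x- 1.7710-3)^2 = 16
Expand to Ax^2 + Bx + C = 0, where b-k = -4.771
A = 1+m^2 = 1.998001
B = 2(m(b-k) - h) = 2(0.9990*(-4.771) + 7) = 4.467542
C = h^2 + (b-k)^2 - r^2 = 49 + 22.762441 - 16 = 55.762441
disc = B^2-4AC = 19.9589 - 445.6537 = -425.6948
disc < 0

0 intersection points


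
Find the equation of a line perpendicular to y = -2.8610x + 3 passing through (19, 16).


Perpendicular slope = -1/m1 = -1/(-2.8610) = 0.3495
b2 = y0 - m2*x0 = 16 + 19/(-2.8610) = 16 - 6.6410 = 9.3590

y = 0.3495x + 9.3590


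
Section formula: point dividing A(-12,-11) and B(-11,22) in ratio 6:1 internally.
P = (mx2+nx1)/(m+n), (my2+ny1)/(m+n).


Px = (6*(-11) + 1*(-12))/7 = -78/7 = -11.1429
Py = (6*22 + 1*(-11))/7 = 121/7 = 17.2857

P = (-11.1429, 17.2857)


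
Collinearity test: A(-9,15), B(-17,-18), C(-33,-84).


-9*(-18+ 84) - 17*(-84-15) - 33*(15+ 18)
= -594 + 1683 - 1089 = 0

Yes, collinear (determinant = 0)


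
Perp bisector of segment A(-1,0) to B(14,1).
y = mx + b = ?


Midpoint = (6.5, 0.5)
Slope of AB = dy/dx = 1/15 = 0.0667
Perp slope = -dx/dy = -15/1 = -15.0000
b = My - (perp slope)*Mx = 0.5 + (15*6.5)/1 = 0.5 + 97.5000 = 98.0000

y = -15.0000x + 98.0000


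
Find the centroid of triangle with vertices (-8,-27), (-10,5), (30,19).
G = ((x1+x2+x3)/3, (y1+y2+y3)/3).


Gx = (-8- 10+30)/3 = 12/3 = 4.0000
Gy = (-27+5+19)/3 = -3/3 = -1.0000

G = (4.0000, -1.0000)


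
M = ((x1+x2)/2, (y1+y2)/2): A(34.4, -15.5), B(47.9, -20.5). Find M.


Mx = (34.4 + 47.9)/2 = 82.3/2 = 41.1500
My = (-15.5 - 20.5)/2 = -36.0/2 = -18.0000

(41.1500, -18.0000)


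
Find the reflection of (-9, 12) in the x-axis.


Reflection rule for x-axis: (x, -y)
(-9, 12) -> (-9, -12)

(-9, -12)


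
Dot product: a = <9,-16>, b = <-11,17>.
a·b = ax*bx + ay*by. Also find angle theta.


a·b = 9*(-11) - 16*17 = -99 - 272 = -371
|a| = sqrt(81+256) = 18.3576
|b| = sqrt(121+289) = 20.2485
cos(theta) = -371/(sqrt(337)*sqrt(410)) = -371/sqrt(138170) = -0.998084
theta = arccos(-371/sqrt(138170)) = 176.4525 degrees

a·b = -371, theta = 176.4525 deg


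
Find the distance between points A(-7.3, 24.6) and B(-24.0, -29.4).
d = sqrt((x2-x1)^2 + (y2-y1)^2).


dx = -24.0 + 7.3 = -16.7
dy = -29.4 - 24.6 = -54.0
d = sqrt(278.89 + 2916.0) = sqrt(3194.89) = 56.5234

56.5234


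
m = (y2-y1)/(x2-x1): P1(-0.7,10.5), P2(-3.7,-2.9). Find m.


dy = -2.9 - 10.5 = -13.4
dx = -3.7 + 0.7 = -3.0
m = -13.4/(-3.0) = 4.4667

m = 4.4667


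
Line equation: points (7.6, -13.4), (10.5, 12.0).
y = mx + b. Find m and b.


m = (25.4)/(2.9) = 8.7586
b = y1 - m*x1 = -13.4 - (25.4*7.6)/(2.9) = -13.4 - 66.5655 = -79.9655

y = 8.7586x - 79.9655


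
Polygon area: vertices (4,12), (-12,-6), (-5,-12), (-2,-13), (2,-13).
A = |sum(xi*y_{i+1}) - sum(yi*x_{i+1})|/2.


sum(xi*y_{i+1}) = 4*(-6) - 12*(-12) - 5*(-13) - 2*(-13) + 2*12 = 235
sum(yi*x_{i+1}) = 12*(-12) - 6*(-5) - 12*(-2) - 13*2 - 13*4 = -168
Area = |235 + 168|/2 = 403/2 = 201.5000

201.5000 sq units


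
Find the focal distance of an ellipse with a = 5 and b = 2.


c^2 = 5^2 - 2^2 = 25 - 4 = 21
c = sqrt(21) = 4.5826

c = 4.5826


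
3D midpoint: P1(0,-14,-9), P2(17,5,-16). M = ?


Mx = (0+17)/2 = 8.5000
My = (-14+5)/2 = -4.5000
Mz = (-9- 16)/2 = -12.5000

M = (8.5000, -4.5000, -12.5000)


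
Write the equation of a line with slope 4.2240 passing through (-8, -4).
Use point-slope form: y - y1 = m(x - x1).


y + 4 = 4.2240(x + 8)
y = 4.2240x - 4 - 4.2240*(-8)
y = 4.2240x + 29.7920

y = 4.2240x + 29.7920


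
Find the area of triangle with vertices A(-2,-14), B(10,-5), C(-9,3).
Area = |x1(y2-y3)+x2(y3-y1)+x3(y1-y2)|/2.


-2*(-5-3) = 16
10*(3+ 14) = 170
-9*(-14+ 5) = 81
sum = 267
Area = |267|/2 = 133.5000

133.5000 sq units


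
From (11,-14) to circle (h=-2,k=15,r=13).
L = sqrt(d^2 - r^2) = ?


d = sqrt((11+ 2)^2 + (-14-15)^2) = sqrt(169+841) = 31.7805
L = sqrt(1010.0000 - 169) = sqrt(841.0000) = 29.0000

29.0000


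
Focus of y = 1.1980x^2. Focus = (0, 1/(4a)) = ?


a = 1.1980
4a = 4.7920
focus = (0, 1/4.7920) = (0, 0.2087)

Focus = (0, 0.2087)


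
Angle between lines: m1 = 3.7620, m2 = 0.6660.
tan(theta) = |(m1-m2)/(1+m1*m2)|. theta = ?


m1-m2 = 3.096
1+m1*m2 = 3.505492
tan(theta) = |3.096/3.505492| = 0.883186
theta = arctan(|3.096/3.505492|) = 41.4505 degrees (acute angle)

41.4505 degrees


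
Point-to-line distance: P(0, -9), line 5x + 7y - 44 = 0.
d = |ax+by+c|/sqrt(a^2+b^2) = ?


|5*0 + 7*(-9) - 44| = |-107| = 107
sqrt(25 + 49) = sqrt(74) = 8.6023
d = 107/sqrt(74) = 12.4385

12.4385


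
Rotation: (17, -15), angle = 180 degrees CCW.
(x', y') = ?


cos(180) = -1, sin(180) = 0
x' = 17*(-1) + 15*0 = -17
y' = 17*0 - 15*(-1) = 15

(-17, 15)


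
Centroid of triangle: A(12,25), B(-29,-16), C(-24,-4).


Gx = (12- 29- 24)/3 = -41/3 = -13.6667
Gy = (25- 16- 4)/3 = 5/3 = 1.6667

G = (-13.6667, 1.6667)


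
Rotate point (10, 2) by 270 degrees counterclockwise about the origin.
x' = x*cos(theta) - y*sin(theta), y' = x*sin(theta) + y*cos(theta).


cos(270) = 0, sin(270) = -1
x' = 10*0 - 2*(-1) = 2
y' = 10*(-1) + 2*0 = -10

(2, -10)


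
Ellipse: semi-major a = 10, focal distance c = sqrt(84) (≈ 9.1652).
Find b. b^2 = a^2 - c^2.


b^2 = 10^2 - (sqrt(84))^2 = 100 - 84 = 16
b = sqrt(16) = 4

b = 4


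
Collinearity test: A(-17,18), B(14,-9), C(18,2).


-17*(-9-2) + 14*(2-18) + 18*(18+ 9)
= 187 - 224 + 486 = 449

No, not collinear (determinant = 449)


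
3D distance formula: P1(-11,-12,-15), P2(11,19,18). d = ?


dx=22, dy=31, dz=33
d = sqrt(484+961+1089) = sqrt(2534) = 50.3389

50.3389


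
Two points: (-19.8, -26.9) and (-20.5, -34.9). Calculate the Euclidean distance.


dx = -20.5 + 19.8 = -0.7
dy = -34.9 + 26.9 = -8.0
d = sqrt(0.49 + 64.0) = sqrt(64.49) = 8.0306

8.0306


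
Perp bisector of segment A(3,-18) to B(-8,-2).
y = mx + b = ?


Midpoint = (-2.5, -10)
Slope of AB = dy/dx = 16/(-11) = -1.4545
Perp slope = -dx/dy = 11/16 = 0.6875
b = My - (perp slope)*Mx = -10 + (-11*(-2.5))/16 = -10 + 1.7188 = -8.2812

y = 0.6875x - 8.2812


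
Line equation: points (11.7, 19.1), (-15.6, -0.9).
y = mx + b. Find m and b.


m = (-20.0)/(-27.3) = 0.7326
b = y1 - m*x1 = 19.1 - (-20.0*11.7)/(-27.3) = 19.1 - 8.5714 = 10.5286

y = 0.7326x + 10.5286


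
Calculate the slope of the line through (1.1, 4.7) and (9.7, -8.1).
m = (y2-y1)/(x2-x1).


dy = -8.1 - 4.7 = -12.8
dx = 9.7 - 1.1 = 8.6
m = -12.8/8.6 = -1.4884

m = -1.4884


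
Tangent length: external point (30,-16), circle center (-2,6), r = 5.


d = sqrt((30+ 2)^2 + (-16-6)^2) = sqrt(1024+484) = 38.8330
L = sqrt(1508.0000 - 25) = sqrt(1483.0000) = 38.5097

38.5097


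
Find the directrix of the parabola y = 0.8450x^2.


a = 0.8450
1/(4a) = 0.2959
directrix: y = -0.2959 = -0.2959

y = -0.2959


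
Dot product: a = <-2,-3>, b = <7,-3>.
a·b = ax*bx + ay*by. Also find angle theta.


a·b = -2*7 - 3*(-3) = -14 + 9 = -5
|a| = sqrt(4+9) = 3.6056
|b| = sqrt(49+9) = 7.6158
cos(theta) = -5/(sqrt(13)*sqrt(58)) = -5/sqrt(754) = -0.182089
theta = arccos(-5/sqrt(754)) = 100.4915 degrees

a·b = -5, theta = 100.4915 deg


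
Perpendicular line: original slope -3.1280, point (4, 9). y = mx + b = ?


Perpendicular slope = -1/m1 = -1/(-3.1280) = 0.3197
b2 = y0 - m2*x0 = 9 + 4/(-3.1280) = 9 - 1.2788 = 7.7212

y = 0.3197x + 7.7212


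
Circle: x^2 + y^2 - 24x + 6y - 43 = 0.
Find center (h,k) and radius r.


h = -D/2 = 24/2 = 12
k = -E/2 = -6/2 = -3
r^2 = h^2 + k^2 - F = 144 + 9 + 43 = 196
r = 14

Center (12, -3), radius = 14


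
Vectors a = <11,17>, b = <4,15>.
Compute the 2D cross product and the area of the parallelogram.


cross = 11*15 - 17*4 = 165 - 68 = 97
Parallelogram area = |97| = 97

cross = 97, parallelogram area = 97


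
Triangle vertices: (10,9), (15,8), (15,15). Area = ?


10*(8-15) = -70
15*(15-9) = 90
15*(9-8) = 15
sum = 35
Area = |35|/2 = 17.5000

17.5000 sq units


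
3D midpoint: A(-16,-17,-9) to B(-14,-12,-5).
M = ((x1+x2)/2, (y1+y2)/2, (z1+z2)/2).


Mx = (-16- 14)/2 = -15.0000
My = (-17- 12)/2 = -14.5000
Mz = (-9- 5)/2 = -7.0000

M = (-15.0000, -14.5000, -7.0000)


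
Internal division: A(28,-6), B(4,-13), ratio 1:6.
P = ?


Px = (1*4 + 6*28)/7 = 172/7 = 24.5714
Py = (1*(-13) + 6*(-6))/7 = -49/7 = -7.0000

P = (24.5714, -7.0000)


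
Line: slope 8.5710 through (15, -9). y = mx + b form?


y + 9 = 8.5710(x - 15)
y = 8.5710x - 9 - 8.5710*15
y = 8.5710x - 137.5650

y = 8.5710x - 137.5650


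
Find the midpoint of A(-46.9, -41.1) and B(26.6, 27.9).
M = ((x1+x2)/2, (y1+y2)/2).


Mx = (-46.9 + 26.6)/2 = -20.3/2 = -10.1500
My = (-41.1 + 27.9)/2 = -13.2/2 = -6.6000

(-10.1500, -6.6000)


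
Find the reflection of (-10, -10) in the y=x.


Reflection rule for y=x: (y, x)
(-10, -10) -> (-10, -10)

(-10, -10)


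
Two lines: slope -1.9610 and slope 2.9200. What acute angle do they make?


m1-m2 = -4.881
1+m1*m2 = -4.72612
tan(theta) = |-4.881/(-4.72612)| = 1.032771
theta = arctan(|-4.881/(-4.72612)|) = 45.9236 degrees (acute angle)

45.9236 degrees
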